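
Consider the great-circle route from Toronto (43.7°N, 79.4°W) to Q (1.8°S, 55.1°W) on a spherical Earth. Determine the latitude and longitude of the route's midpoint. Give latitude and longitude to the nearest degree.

≈ (21°N, 65°W)

Convert each endpoint to a unit vector on the sphere (x = cos φ cos λ, y = cos φ sin λ, z = sin φ).
The central angle between the endpoints is δ = arccos(p₁·p₂) ≈ 0.880 rad (50.4°).
Interpolate at f = 1/2 with slerp weights a = sin((1−f)δ)/sin δ ≈ 0.553, b = sin(fδ)/sin δ ≈ 0.553.
p = a·p₁ + b·p₂ ≈ (0.390, -0.846, 0.364); φ = arcsin(p_z) ≈ 21.38°, λ = atan2(p_y, p_x) ≈ -65.27°.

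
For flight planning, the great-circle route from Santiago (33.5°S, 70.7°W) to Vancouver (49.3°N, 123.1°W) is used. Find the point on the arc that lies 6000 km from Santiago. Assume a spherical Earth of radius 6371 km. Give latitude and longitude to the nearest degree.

Write both endpoints as unit vectors p₁, p₂ with components (cos φ cos λ, cos φ sin λ, sin φ).
The central angle between the endpoints is δ = arccos(p₁·p₂) ≈ 1.658 rad (95.0°). The total great-circle distance is δ·R ≈ 1.658 × 6371 ≈ 10560 km, so the target fraction is f = 6000/10560 ≈ 0.568.
Interpolate at f ≈ 0.568 with slerp weights a = sin((1−f)δ)/sin δ ≈ 0.659, b = sin(fδ)/sin δ ≈ 0.812.
p = a·p₁ + b·p₂ ≈ (-0.107, -0.962, 0.252); φ = arcsin(p_z) ≈ 14.58°, λ = atan2(p_y, p_x) ≈ -96.38°.

≈ (15°N, 96°W)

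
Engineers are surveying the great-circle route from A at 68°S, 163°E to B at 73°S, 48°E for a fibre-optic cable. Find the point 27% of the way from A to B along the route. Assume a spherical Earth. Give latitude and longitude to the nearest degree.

Write both endpoints as unit vectors p₁, p₂ with components (cos φ cos λ, cos φ sin λ, sin φ).
The central angle between the endpoints is δ = arccos(p₁·p₂) ≈ 0.573 rad (32.8°).
Interpolate at f = 0.27 with slerp weights a = sin((1−f)δ)/sin δ ≈ 0.749, b = sin(fδ)/sin δ ≈ 0.284.
p = a·p₁ + b·p₂ ≈ (-0.213, 0.144, -0.966); φ = arcsin(p_z) ≈ -75.12°, λ = atan2(p_y, p_x) ≈ 145.95°.

≈ 75°S, 146°E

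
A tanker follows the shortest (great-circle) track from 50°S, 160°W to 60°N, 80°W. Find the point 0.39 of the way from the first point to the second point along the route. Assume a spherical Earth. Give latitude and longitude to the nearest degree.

Write both endpoints as unit vectors p₁, p₂ with components (cos φ cos λ, cos φ sin λ, sin φ).
The central angle between the endpoints is δ = arccos(p₁·p₂) ≈ 2.224 rad (127.4°).
Interpolate at f = 0.39 with slerp weights a = sin((1−f)δ)/sin δ ≈ 1.230, b = sin(fδ)/sin δ ≈ 0.960.
p = a·p₁ + b·p₂ ≈ (-0.660, -0.743, -0.111); φ = arcsin(p_z) ≈ -6.37°, λ = atan2(p_y, p_x) ≈ -131.59°.

≈ 6°S, 132°W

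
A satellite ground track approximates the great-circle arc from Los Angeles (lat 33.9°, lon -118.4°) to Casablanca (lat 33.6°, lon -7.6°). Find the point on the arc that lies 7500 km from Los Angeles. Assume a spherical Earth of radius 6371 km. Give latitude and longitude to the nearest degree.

Convert each endpoint to a unit vector on the sphere (x = cos φ cos λ, y = cos φ sin λ, z = sin φ).
The central angle between the endpoints is δ = arccos(p₁·p₂) ≈ 1.508 rad (86.4°). The total great-circle distance is δ·R ≈ 1.508 × 6371 ≈ 9605 km, so the target fraction is f = 7500/9605 ≈ 0.781.
Interpolate at f ≈ 0.781 with slerp weights a = sin((1−f)δ)/sin δ ≈ 0.325, b = sin(fδ)/sin δ ≈ 0.925.
p = a·p₁ + b·p₂ ≈ (0.636, -0.339, 0.693); φ = arcsin(p_z) ≈ 43.90°, λ = atan2(p_y, p_x) ≈ -28.09°.

≈ lat 44°, lon -28°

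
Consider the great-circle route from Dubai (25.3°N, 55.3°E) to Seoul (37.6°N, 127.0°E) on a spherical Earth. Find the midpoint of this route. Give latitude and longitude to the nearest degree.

Write both endpoints as unit vectors p₁, p₂ with components (cos φ cos λ, cos φ sin λ, sin φ).
The central angle between the endpoints is δ = arccos(p₁·p₂) ≈ 1.064 rad (60.9°).
Interpolate at f = 1/2 with slerp weights a = sin((1−f)δ)/sin δ ≈ 0.580, b = sin(fδ)/sin δ ≈ 0.580.
p = a·p₁ + b·p₂ ≈ (0.022, 0.798, 0.602); φ = arcsin(p_z) ≈ 37.01°, λ = atan2(p_y, p_x) ≈ 88.42°.

≈ 37°N, 88°E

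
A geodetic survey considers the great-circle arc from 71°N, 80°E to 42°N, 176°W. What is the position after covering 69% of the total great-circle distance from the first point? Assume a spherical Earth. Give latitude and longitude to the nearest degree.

≈ 57°N, 172°E

Convert each endpoint to a unit vector on the sphere (x = cos φ cos λ, y = cos φ sin λ, z = sin φ).
The central angle between the endpoints is δ = arccos(p₁·p₂) ≈ 0.959 rad (55.0°).
Interpolate at f = 0.69 with slerp weights a = sin((1−f)δ)/sin δ ≈ 0.358, b = sin(fδ)/sin δ ≈ 0.751.
p = a·p₁ + b·p₂ ≈ (-0.536, 0.076, 0.841); φ = arcsin(p_z) ≈ 57.21°, λ = atan2(p_y, p_x) ≈ 171.95°.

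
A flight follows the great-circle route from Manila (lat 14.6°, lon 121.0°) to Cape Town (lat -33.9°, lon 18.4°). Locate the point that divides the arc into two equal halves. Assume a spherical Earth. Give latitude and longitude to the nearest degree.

Write both endpoints as unit vectors p₁, p₂ with components (cos φ cos λ, cos φ sin λ, sin φ).
The central angle between the endpoints is δ = arccos(p₁·p₂) ≈ 1.892 rad (108.4°).
Interpolate at f = 1/2 with slerp weights a = sin((1−f)δ)/sin δ ≈ 0.855, b = sin(fδ)/sin δ ≈ 0.855.
p = a·p₁ + b·p₂ ≈ (0.247, 0.933, -0.261); φ = arcsin(p_z) ≈ -15.15°, λ = atan2(p_y, p_x) ≈ 75.16°.

≈ lat -15°, lon 75°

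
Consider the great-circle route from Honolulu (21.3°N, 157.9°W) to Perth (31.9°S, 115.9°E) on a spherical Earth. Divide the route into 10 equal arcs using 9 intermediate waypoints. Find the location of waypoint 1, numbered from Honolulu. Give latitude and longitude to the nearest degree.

Convert each endpoint to a unit vector on the sphere (x = cos φ cos λ, y = cos φ sin λ, z = sin φ).
The central angle between the endpoints is δ = arccos(p₁·p₂) ≈ 1.711 rad (98.0°).
Interpolate at f = 1/10 with slerp weights a = sin((1−f)δ)/sin δ ≈ 1.009, b = sin(fδ)/sin δ ≈ 0.172.
p = a·p₁ + b·p₂ ≈ (-0.935, -0.223, 0.276); φ = arcsin(p_z) ≈ 16.01°, λ = atan2(p_y, p_x) ≈ -166.61°.

≈ 16°N, 167°W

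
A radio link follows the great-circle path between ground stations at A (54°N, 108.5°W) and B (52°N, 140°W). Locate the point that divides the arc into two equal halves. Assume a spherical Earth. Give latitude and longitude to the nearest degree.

From cos δ = sin φ₁ sin φ₂ + cos φ₁ cos φ₂ cos Δλ, the central angle is δ ≈ 0.330 rad (18.9°).
Interpolate at f = 1/2 with slerp weights a = sin((1−f)δ)/sin δ ≈ 0.507, b = sin(fδ)/sin δ ≈ 0.507.
p = a·p₁ + b·p₂ ≈ (-0.334, -0.483, 0.810); φ = arcsin(p_z) ≈ 54.05°, λ = atan2(p_y, p_x) ≈ -124.62°.

≈ (54°N, 125°W)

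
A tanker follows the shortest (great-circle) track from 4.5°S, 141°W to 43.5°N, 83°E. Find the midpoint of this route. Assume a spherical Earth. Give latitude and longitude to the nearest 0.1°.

Convert each endpoint to a unit vector on the sphere (x = cos φ cos λ, y = cos φ sin λ, z = sin φ).
The central angle between the endpoints is δ = arccos(p₁·p₂) ≈ 2.182 rad (125.0°).
Interpolate at f = 1/2 with slerp weights a = sin((1−f)δ)/sin δ ≈ 1.084, b = sin(fδ)/sin δ ≈ 1.084.
p = a·p₁ + b·p₂ ≈ (-0.744, 0.100, 0.661); φ = arcsin(p_z) ≈ 41.37°, λ = atan2(p_y, p_x) ≈ 172.32°.

≈ 41.4°N, 172.3°E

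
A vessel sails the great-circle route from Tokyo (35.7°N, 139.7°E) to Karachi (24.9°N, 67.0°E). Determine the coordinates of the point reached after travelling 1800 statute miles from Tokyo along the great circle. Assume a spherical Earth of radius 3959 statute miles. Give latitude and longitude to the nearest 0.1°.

≈ (36.8°N, 107.3°E)

Convert each endpoint to a unit vector on the sphere (x = cos φ cos λ, y = cos φ sin λ, z = sin φ).
The central angle between the endpoints is δ = arccos(p₁·p₂) ≈ 1.087 rad (62.3°). The total great-circle distance is δ·R ≈ 1.087 × 3959 ≈ 4305 mi, so the target fraction is f = 1800/4305 ≈ 0.418.
Interpolate at f ≈ 0.418 with slerp weights a = sin((1−f)δ)/sin δ ≈ 0.668, b = sin(fδ)/sin δ ≈ 0.496.
p = a·p₁ + b·p₂ ≈ (-0.238, 0.765, 0.599); φ = arcsin(p_z) ≈ 36.77°, λ = atan2(p_y, p_x) ≈ 107.28°.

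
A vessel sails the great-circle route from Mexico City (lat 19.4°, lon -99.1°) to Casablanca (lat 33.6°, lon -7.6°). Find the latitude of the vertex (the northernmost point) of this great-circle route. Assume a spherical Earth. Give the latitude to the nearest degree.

≈ 37°

The great circle lies in the plane with unit normal n̂ = (p₁ × p₂)/|p₁ × p₂|.
Here n̂_z ≈ +0.796; the vertex latitude is φ_max = arccos|n̂_z| ≈ 37.2°.
Check via Clairaut: cos φ_max = |cos φ₁| · sin C = cos(19.4°)·sin(57.6°) ≈ 0.796, again giving ≈ 37.2°.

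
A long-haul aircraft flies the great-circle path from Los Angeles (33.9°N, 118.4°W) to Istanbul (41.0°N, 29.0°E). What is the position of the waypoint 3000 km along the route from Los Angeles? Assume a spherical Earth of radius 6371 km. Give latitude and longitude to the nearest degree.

Write both endpoints as unit vectors p₁, p₂ with components (cos φ cos λ, cos φ sin λ, sin φ).
The central angle between the endpoints is δ = arccos(p₁·p₂) ≈ 1.733 rad (99.3°). The total great-circle distance is δ·R ≈ 1.733 × 6371 ≈ 11043 km, so the target fraction is f = 3000/11043 ≈ 0.272.
Interpolate at f ≈ 0.272 with slerp weights a = sin((1−f)δ)/sin δ ≈ 0.966, b = sin(fδ)/sin δ ≈ 0.460.
p = a·p₁ + b·p₂ ≈ (-0.078, -0.537, 0.840); φ = arcsin(p_z) ≈ 57.16°, λ = atan2(p_y, p_x) ≈ -98.24°.

≈ 57°N, 98°W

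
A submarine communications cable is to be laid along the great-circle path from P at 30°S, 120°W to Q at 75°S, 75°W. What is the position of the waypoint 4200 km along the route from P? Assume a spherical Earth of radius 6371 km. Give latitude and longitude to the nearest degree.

≈ 66°S, 99°W

Write both endpoints as unit vectors p₁, p₂ with components (cos φ cos λ, cos φ sin λ, sin φ).
The central angle between the endpoints is δ = arccos(p₁·p₂) ≈ 0.874 rad (50.1°). The total great-circle distance is δ·R ≈ 0.874 × 6371 ≈ 5571 km, so the target fraction is f = 4200/5571 ≈ 0.754.
Interpolate at f ≈ 0.754 with slerp weights a = sin((1−f)δ)/sin δ ≈ 0.278, b = sin(fδ)/sin δ ≈ 0.798.
p = a·p₁ + b·p₂ ≈ (-0.067, -0.408, -0.910); φ = arcsin(p_z) ≈ -65.56°, λ = atan2(p_y, p_x) ≈ -99.32°.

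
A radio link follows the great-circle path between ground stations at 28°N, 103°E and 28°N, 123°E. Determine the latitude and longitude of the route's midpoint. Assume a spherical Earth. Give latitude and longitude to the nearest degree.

From cos δ = sin φ₁ sin φ₂ + cos φ₁ cos φ₂ cos Δλ, the central angle is δ ≈ 0.308 rad (17.6°).
Interpolate at f = 1/2 with slerp weights a = sin((1−f)δ)/sin δ ≈ 0.506, b = sin(fδ)/sin δ ≈ 0.506.
p = a·p₁ + b·p₂ ≈ (-0.344, 0.810, 0.475); φ = arcsin(p_z) ≈ 28.37°, λ = atan2(p_y, p_x) ≈ 113.00°.

≈ 28°N, 113°E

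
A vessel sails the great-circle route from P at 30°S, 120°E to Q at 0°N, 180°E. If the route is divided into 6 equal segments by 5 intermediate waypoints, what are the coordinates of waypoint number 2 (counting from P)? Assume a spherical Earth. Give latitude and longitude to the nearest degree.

The haversine formula gives a central angle δ ≈ 1.123 rad (64.3°) between the endpoints.
Interpolate at f = 2/6 with slerp weights a = sin((1−f)δ)/sin δ ≈ 0.755, b = sin(fδ)/sin δ ≈ 0.406.
p = a·p₁ + b·p₂ ≈ (-0.733, 0.566, -0.378); φ = arcsin(p_z) ≈ -22.18°, λ = atan2(p_y, p_x) ≈ 142.29°.

≈ 22°S, 142°E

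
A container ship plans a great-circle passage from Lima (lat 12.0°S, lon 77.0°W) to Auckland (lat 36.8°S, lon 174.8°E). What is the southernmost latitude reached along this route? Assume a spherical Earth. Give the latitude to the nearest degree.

≈ 41°S

The great circle lies in the plane with unit normal n̂ = (p₁ × p₂)/|p₁ × p₂|.
Here n̂_z ≈ -0.749; the vertex latitude is φ_max = arccos|n̂_z| ≈ 41.5°.
Check via Clairaut: cos φ_max = |cos φ₁| · sin C = cos(12.0°)·sin(130.0°) ≈ 0.749, again giving ≈ 41.5°.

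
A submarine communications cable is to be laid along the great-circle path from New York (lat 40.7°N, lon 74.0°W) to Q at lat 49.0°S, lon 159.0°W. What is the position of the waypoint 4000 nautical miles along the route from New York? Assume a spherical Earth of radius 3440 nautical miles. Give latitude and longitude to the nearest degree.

From cos δ = sin φ₁ sin φ₂ + cos φ₁ cos φ₂ cos Δλ, the central angle is δ ≈ 2.036 rad (116.7°). The total great-circle distance is δ·R ≈ 2.036 × 3440 ≈ 7005 nmi, so the target fraction is f = 4000/7005 ≈ 0.571.
Interpolate at f ≈ 0.571 with slerp weights a = sin((1−f)δ)/sin δ ≈ 0.858, b = sin(fδ)/sin δ ≈ 1.027.
p = a·p₁ + b·p₂ ≈ (-0.450, -0.867, -0.216); φ = arcsin(p_z) ≈ -12.47°, λ = atan2(p_y, p_x) ≈ -117.43°.

≈ lat 12°S, lon 117°W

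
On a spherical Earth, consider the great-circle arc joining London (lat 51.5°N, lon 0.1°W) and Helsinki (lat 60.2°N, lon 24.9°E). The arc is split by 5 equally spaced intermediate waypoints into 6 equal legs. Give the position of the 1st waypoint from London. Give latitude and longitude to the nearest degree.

≈ lat 53°N, lon 3°E

Convert each endpoint to a unit vector on the sphere (x = cos φ cos λ, y = cos φ sin λ, z = sin φ).
The central angle between the endpoints is δ = arccos(p₁·p₂) ≈ 0.286 rad (16.4°).
Interpolate at f = 1/6 with slerp weights a = sin((1−f)δ)/sin δ ≈ 0.837, b = sin(fδ)/sin δ ≈ 0.169.
p = a·p₁ + b·p₂ ≈ (0.597, 0.034, 0.801); φ = arcsin(p_z) ≈ 53.27°, λ = atan2(p_y, p_x) ≈ 3.30°.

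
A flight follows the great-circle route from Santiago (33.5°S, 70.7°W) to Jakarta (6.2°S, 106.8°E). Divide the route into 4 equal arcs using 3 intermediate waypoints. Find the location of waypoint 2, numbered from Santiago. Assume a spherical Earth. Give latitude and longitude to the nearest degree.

From cos δ = sin φ₁ sin φ₂ + cos φ₁ cos φ₂ cos Δλ, the central angle is δ ≈ 2.447 rad (140.2°).
Interpolate at f = 2/4 with slerp weights a = sin((1−f)δ)/sin δ ≈ 1.470, b = sin(fδ)/sin δ ≈ 1.470.
p = a·p₁ + b·p₂ ≈ (-0.017, 0.242, -0.970); φ = arcsin(p_z) ≈ -75.95°, λ = atan2(p_y, p_x) ≈ 94.07°.

≈ 76°S, 94°E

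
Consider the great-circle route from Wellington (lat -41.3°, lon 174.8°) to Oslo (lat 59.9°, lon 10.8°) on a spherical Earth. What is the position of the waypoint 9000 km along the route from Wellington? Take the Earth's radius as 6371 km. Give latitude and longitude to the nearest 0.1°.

The haversine formula gives a central angle δ ≈ 2.774 rad (158.9°) between the endpoints. The total great-circle distance is δ·R ≈ 2.774 × 6371 ≈ 17673 km, so the target fraction is f = 9000/17673 ≈ 0.509.
Interpolate at f ≈ 0.509 with slerp weights a = sin((1−f)δ)/sin δ ≈ 2.721, b = sin(fδ)/sin δ ≈ 2.747.
p = a·p₁ + b·p₂ ≈ (-0.683, 0.443, 0.581); φ = arcsin(p_z) ≈ 35.51°, λ = atan2(p_y, p_x) ≈ 146.99°.

≈ lat 35.5°, lon 147.0°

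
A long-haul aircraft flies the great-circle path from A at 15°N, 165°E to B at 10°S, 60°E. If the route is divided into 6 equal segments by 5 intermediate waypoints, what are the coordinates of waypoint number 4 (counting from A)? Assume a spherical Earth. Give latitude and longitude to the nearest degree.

Convert each endpoint to a unit vector on the sphere (x = cos φ cos λ, y = cos φ sin λ, z = sin φ).
The central angle between the endpoints is δ = arccos(p₁·p₂) ≈ 1.866 rad (106.9°).
Interpolate at f = 4/6 with slerp weights a = sin((1−f)δ)/sin δ ≈ 0.609, b = sin(fδ)/sin δ ≈ 0.990.
p = a·p₁ + b·p₂ ≈ (-0.081, 0.997, -0.014); φ = arcsin(p_z) ≈ -0.82°, λ = atan2(p_y, p_x) ≈ 94.64°.

≈ 1°S, 95°E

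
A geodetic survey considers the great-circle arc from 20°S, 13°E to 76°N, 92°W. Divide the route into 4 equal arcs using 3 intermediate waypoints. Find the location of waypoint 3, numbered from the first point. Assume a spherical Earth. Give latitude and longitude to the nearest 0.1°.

Convert each endpoint to a unit vector on the sphere (x = cos φ cos λ, y = cos φ sin λ, z = sin φ).
The central angle between the endpoints is δ = arccos(p₁·p₂) ≈ 1.972 rad (113.0°).
Interpolate at f = 3/4 with slerp weights a = sin((1−f)δ)/sin δ ≈ 0.514, b = sin(fδ)/sin δ ≈ 1.082.
p = a·p₁ + b·p₂ ≈ (0.462, -0.153, 0.874); φ = arcsin(p_z) ≈ 60.90°, λ = atan2(p_y, p_x) ≈ -18.32°.

≈ 60.9°N, 18.3°W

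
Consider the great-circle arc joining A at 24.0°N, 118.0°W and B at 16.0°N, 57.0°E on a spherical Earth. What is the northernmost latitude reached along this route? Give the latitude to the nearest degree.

≈ 83°N

The great circle lies in the plane with unit normal n̂ = (p₁ × p₂)/|p₁ × p₂|.
Here n̂_z ≈ +0.118; the vertex latitude is φ_max = arccos|n̂_z| ≈ 83.2°.
Check via Clairaut: cos φ_max = |cos φ₁| · sin C = cos(24.0°)·sin(7.4°) ≈ 0.118, again giving ≈ 83.2°.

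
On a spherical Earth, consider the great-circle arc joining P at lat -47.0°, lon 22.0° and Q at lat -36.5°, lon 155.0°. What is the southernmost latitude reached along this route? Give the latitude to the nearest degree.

≈ -66°

The great circle lies in the plane with unit normal n̂ = (p₁ × p₂)/|p₁ × p₂|.
Here n̂_z ≈ +0.402; the vertex latitude is φ_max = arccos|n̂_z| ≈ 66.3°.
Check via Clairaut: cos φ_max = |cos φ₁| · sin C = cos(47.0°)·sin(143.9°) ≈ 0.402, again giving ≈ 66.3°.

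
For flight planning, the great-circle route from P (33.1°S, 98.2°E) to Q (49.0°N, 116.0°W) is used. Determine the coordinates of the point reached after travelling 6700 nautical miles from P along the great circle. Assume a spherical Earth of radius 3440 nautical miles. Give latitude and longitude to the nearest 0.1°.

≈ (46.5°N, 174.6°W)

The haversine formula gives a central angle δ ≈ 2.619 rad (150.1°) between the endpoints. The total great-circle distance is δ·R ≈ 2.619 × 3440 ≈ 9011 nmi, so the target fraction is f = 6700/9011 ≈ 0.744.
Interpolate at f ≈ 0.744 with slerp weights a = sin((1−f)δ)/sin δ ≈ 1.248, b = sin(fδ)/sin δ ≈ 1.864.
p = a·p₁ + b·p₂ ≈ (-0.685, -0.065, 0.726); φ = arcsin(p_z) ≈ 46.51°, λ = atan2(p_y, p_x) ≈ -174.60°.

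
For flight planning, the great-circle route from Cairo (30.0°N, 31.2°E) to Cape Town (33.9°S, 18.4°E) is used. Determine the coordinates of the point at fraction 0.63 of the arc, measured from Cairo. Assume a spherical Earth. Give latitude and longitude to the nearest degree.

Convert each endpoint to a unit vector on the sphere (x = cos φ cos λ, y = cos φ sin λ, z = sin φ).
The central angle between the endpoints is δ = arccos(p₁·p₂) ≈ 1.135 rad (65.0°).
Interpolate at f = 0.63 with slerp weights a = sin((1−f)δ)/sin δ ≈ 0.450, b = sin(fδ)/sin δ ≈ 0.723.
p = a·p₁ + b·p₂ ≈ (0.903, 0.391, -0.179); φ = arcsin(p_z) ≈ -10.28°, λ = atan2(p_y, p_x) ≈ 23.43°.

≈ (10°S, 23°E)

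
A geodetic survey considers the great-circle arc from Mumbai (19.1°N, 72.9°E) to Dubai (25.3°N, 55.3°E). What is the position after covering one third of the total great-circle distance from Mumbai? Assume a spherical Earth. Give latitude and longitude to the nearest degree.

The haversine formula gives a central angle δ ≈ 0.304 rad (17.4°) between the endpoints.
Interpolate at f = 1/3 with slerp weights a = sin((1−f)δ)/sin δ ≈ 0.672, b = sin(fδ)/sin δ ≈ 0.338.
p = a·p₁ + b·p₂ ≈ (0.361, 0.859, 0.364); φ = arcsin(p_z) ≈ 21.37°, λ = atan2(p_y, p_x) ≈ 67.21°.

≈ 21°N, 67°E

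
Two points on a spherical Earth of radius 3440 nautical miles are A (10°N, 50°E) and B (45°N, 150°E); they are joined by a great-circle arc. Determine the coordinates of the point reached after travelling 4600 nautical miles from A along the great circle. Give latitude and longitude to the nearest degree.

≈ (47°N, 131°E)

Convert each endpoint to a unit vector on the sphere (x = cos φ cos λ, y = cos φ sin λ, z = sin φ).
The central angle between the endpoints is δ = arccos(p₁·p₂) ≈ 1.569 rad (89.9°). The total great-circle distance is δ·R ≈ 1.569 × 3440 ≈ 5397 nmi, so the target fraction is f = 4600/5397 ≈ 0.852.
Interpolate at f ≈ 0.852 with slerp weights a = sin((1−f)δ)/sin δ ≈ 0.230, b = sin(fδ)/sin δ ≈ 0.973.
p = a·p₁ + b·p₂ ≈ (-0.450, 0.517, 0.728); φ = arcsin(p_z) ≈ 46.70°, λ = atan2(p_y, p_x) ≈ 131.05°.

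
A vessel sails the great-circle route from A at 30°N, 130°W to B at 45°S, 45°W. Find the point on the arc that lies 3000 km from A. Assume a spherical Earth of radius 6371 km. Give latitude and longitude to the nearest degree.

≈ 10°N, 110°W

Write both endpoints as unit vectors p₁, p₂ with components (cos φ cos λ, cos φ sin λ, sin φ).
The central angle between the endpoints is δ = arccos(p₁·p₂) ≈ 1.876 rad (107.5°). The total great-circle distance is δ·R ≈ 1.876 × 6371 ≈ 11950 km, so the target fraction is f = 3000/11950 ≈ 0.251.
Interpolate at f ≈ 0.251 with slerp weights a = sin((1−f)δ)/sin δ ≈ 1.034, b = sin(fδ)/sin δ ≈ 0.476.
p = a·p₁ + b·p₂ ≈ (-0.338, -0.924, 0.181); φ = arcsin(p_z) ≈ 10.41°, λ = atan2(p_y, p_x) ≈ -110.08°.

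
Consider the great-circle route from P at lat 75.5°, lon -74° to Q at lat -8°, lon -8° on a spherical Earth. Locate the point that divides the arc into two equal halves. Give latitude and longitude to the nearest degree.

Write both endpoints as unit vectors p₁, p₂ with components (cos φ cos λ, cos φ sin λ, sin φ).
The central angle between the endpoints is δ = arccos(p₁·p₂) ≈ 1.605 rad (91.9°).
Interpolate at f = 1/2 with slerp weights a = sin((1−f)δ)/sin δ ≈ 0.719, b = sin(fδ)/sin δ ≈ 0.719.
p = a·p₁ + b·p₂ ≈ (0.755, -0.272, 0.596); φ = arcsin(p_z) ≈ 36.61°, λ = atan2(p_y, p_x) ≈ -19.83°.

≈ lat 37°, lon -20°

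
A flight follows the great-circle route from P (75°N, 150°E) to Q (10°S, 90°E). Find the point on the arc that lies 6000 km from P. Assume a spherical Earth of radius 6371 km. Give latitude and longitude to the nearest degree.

Write both endpoints as unit vectors p₁, p₂ with components (cos φ cos λ, cos φ sin λ, sin φ).
The central angle between the endpoints is δ = arccos(p₁·p₂) ≈ 1.611 rad (92.3°). The total great-circle distance is δ·R ≈ 1.611 × 6371 ≈ 10264 km, so the target fraction is f = 6000/10264 ≈ 0.585.
Interpolate at f ≈ 0.585 with slerp weights a = sin((1−f)δ)/sin δ ≈ 0.621, b = sin(fδ)/sin δ ≈ 0.809.
p = a·p₁ + b·p₂ ≈ (-0.139, 0.877, 0.459); φ = arcsin(p_z) ≈ 27.34°, λ = atan2(p_y, p_x) ≈ 99.01°.

≈ (27°N, 99°E)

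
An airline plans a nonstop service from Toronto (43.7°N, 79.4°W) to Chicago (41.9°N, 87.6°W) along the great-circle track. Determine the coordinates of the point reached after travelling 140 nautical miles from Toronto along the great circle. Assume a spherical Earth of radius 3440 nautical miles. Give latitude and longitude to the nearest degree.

≈ 43°N, 83°W

From cos δ = sin φ₁ sin φ₂ + cos φ₁ cos φ₂ cos Δλ, the central angle is δ ≈ 0.110 rad (6.3°). The total great-circle distance is δ·R ≈ 0.110 × 3440 ≈ 377 nmi, so the target fraction is f = 140/377 ≈ 0.371.
Interpolate at f ≈ 0.371 with slerp weights a = sin((1−f)δ)/sin δ ≈ 0.629, b = sin(fδ)/sin δ ≈ 0.372.
p = a·p₁ + b·p₂ ≈ (0.095, -0.724, 0.683); φ = arcsin(p_z) ≈ 43.10°, λ = atan2(p_y, p_x) ≈ -82.50°.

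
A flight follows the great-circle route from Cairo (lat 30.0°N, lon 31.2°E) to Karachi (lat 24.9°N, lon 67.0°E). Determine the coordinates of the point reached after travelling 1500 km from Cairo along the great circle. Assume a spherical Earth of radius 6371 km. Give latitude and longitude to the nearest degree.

Convert each endpoint to a unit vector on the sphere (x = cos φ cos λ, y = cos φ sin λ, z = sin φ).
The central angle between the endpoints is δ = arccos(p₁·p₂) ≈ 0.559 rad (32.0°). The total great-circle distance is δ·R ≈ 0.559 × 6371 ≈ 3563 km, so the target fraction is f = 1500/3563 ≈ 0.421.
Interpolate at f ≈ 0.421 with slerp weights a = sin((1−f)δ)/sin δ ≈ 0.600, b = sin(fδ)/sin δ ≈ 0.440.
p = a·p₁ + b·p₂ ≈ (0.600, 0.636, 0.485); φ = arcsin(p_z) ≈ 29.01°, λ = atan2(p_y, p_x) ≈ 46.67°.

≈ lat 29°N, lon 47°E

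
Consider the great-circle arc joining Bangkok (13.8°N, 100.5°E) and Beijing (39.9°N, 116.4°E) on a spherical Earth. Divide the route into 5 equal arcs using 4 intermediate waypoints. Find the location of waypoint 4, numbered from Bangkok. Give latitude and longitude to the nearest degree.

≈ 35°N, 113°E

Write both endpoints as unit vectors p₁, p₂ with components (cos φ cos λ, cos φ sin λ, sin φ).
The central angle between the endpoints is δ = arccos(p₁·p₂) ≈ 0.517 rad (29.6°).
Interpolate at f = 4/5 with slerp weights a = sin((1−f)δ)/sin δ ≈ 0.209, b = sin(fδ)/sin δ ≈ 0.813.
p = a·p₁ + b·p₂ ≈ (-0.314, 0.758, 0.571); φ = arcsin(p_z) ≈ 34.85°, λ = atan2(p_y, p_x) ≈ 112.52°.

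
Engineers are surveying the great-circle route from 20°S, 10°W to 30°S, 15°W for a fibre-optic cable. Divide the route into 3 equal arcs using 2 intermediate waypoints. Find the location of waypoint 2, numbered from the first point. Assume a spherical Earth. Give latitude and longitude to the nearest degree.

≈ 27°S, 13°W

From cos δ = sin φ₁ sin φ₂ + cos φ₁ cos φ₂ cos Δλ, the central angle is δ ≈ 0.192 rad (11.0°).
Interpolate at f = 2/3 with slerp weights a = sin((1−f)δ)/sin δ ≈ 0.335, b = sin(fδ)/sin δ ≈ 0.669.
p = a·p₁ + b·p₂ ≈ (0.870, -0.205, -0.449); φ = arcsin(p_z) ≈ -26.69°, λ = atan2(p_y, p_x) ≈ -13.24°.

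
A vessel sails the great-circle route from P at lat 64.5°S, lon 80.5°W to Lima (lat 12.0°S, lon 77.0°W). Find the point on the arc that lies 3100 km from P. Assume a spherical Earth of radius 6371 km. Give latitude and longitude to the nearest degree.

Convert each endpoint to a unit vector on the sphere (x = cos φ cos λ, y = cos φ sin λ, z = sin φ).
The central angle between the endpoints is δ = arccos(p₁·p₂) ≈ 0.917 rad (52.6°). The total great-circle distance is δ·R ≈ 0.917 × 6371 ≈ 5844 km, so the target fraction is f = 3100/5844 ≈ 0.530.
Interpolate at f ≈ 0.530 with slerp weights a = sin((1−f)δ)/sin δ ≈ 0.526, b = sin(fδ)/sin δ ≈ 0.589.
p = a·p₁ + b·p₂ ≈ (0.167, -0.785, -0.597); φ = arcsin(p_z) ≈ -36.66°, λ = atan2(p_y, p_x) ≈ -77.99°.

≈ lat 37°S, lon 78°W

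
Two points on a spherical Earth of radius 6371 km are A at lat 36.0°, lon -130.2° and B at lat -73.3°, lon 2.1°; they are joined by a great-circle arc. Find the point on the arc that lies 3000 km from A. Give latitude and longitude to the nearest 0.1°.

≈ lat 10.0°, lon -122.1°

Convert each endpoint to a unit vector on the sphere (x = cos φ cos λ, y = cos φ sin λ, z = sin φ).
The central angle between the endpoints is δ = arccos(p₁·p₂) ≈ 2.374 rad (136.0°). The total great-circle distance is δ·R ≈ 2.374 × 6371 ≈ 15124 km, so the target fraction is f = 3000/15124 ≈ 0.198.
Interpolate at f ≈ 0.198 with slerp weights a = sin((1−f)δ)/sin δ ≈ 1.361, b = sin(fδ)/sin δ ≈ 0.653.
p = a·p₁ + b·p₂ ≈ (-0.523, -0.834, 0.174); φ = arcsin(p_z) ≈ 10.04°, λ = atan2(p_y, p_x) ≈ -122.09°.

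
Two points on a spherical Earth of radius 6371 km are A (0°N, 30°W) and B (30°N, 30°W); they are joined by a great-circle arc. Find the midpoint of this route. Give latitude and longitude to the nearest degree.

≈ (15°N, 30°W)

From cos δ = sin φ₁ sin φ₂ + cos φ₁ cos φ₂ cos Δλ, the central angle is δ ≈ 0.524 rad (30.0°).
Interpolate at f = 1/2 with slerp weights a = sin((1−f)δ)/sin δ ≈ 0.518, b = sin(fδ)/sin δ ≈ 0.518.
p = a·p₁ + b·p₂ ≈ (0.837, -0.483, 0.259); φ = arcsin(p_z) ≈ 15.00°, λ = atan2(p_y, p_x) ≈ -30.00°.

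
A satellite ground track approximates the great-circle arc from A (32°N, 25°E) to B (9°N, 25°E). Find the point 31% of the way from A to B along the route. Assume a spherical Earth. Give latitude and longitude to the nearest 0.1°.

≈ (24.9°N, 25.0°E)

Write both endpoints as unit vectors p₁, p₂ with components (cos φ cos λ, cos φ sin λ, sin φ).
The central angle between the endpoints is δ = arccos(p₁·p₂) ≈ 0.401 rad (23.0°).
Interpolate at f = 0.31 with slerp weights a = sin((1−f)δ)/sin δ ≈ 0.700, b = sin(fδ)/sin δ ≈ 0.318.
p = a·p₁ + b·p₂ ≈ (0.822, 0.383, 0.421); φ = arcsin(p_z) ≈ 24.87°, λ = atan2(p_y, p_x) ≈ 25.00°.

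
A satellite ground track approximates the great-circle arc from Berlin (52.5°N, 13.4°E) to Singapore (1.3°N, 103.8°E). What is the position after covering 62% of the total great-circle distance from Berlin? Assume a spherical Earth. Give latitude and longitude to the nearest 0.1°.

≈ 27.5°N, 81.3°E

From cos δ = sin φ₁ sin φ₂ + cos φ₁ cos φ₂ cos Δλ, the central angle is δ ≈ 1.557 rad (89.2°).
Interpolate at f = 0.62 with slerp weights a = sin((1−f)δ)/sin δ ≈ 0.558, b = sin(fδ)/sin δ ≈ 0.822.
p = a·p₁ + b·p₂ ≈ (0.134, 0.877, 0.461); φ = arcsin(p_z) ≈ 27.46°, λ = atan2(p_y, p_x) ≈ 81.30°.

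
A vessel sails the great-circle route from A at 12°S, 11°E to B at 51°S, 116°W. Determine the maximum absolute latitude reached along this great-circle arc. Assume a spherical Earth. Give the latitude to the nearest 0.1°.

The great circle lies in the plane with unit normal n̂ = (p₁ × p₂)/|p₁ × p₂|.
Here n̂_z ≈ -0.503; the vertex latitude is φ_max = arccos|n̂_z| ≈ 59.8°.

≈ 59.8°S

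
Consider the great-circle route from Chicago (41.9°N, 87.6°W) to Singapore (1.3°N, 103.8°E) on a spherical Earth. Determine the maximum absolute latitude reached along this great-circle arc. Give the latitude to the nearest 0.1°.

The great circle lies in the plane with unit normal n̂ = (p₁ × p₂)/|p₁ × p₂|.
Here n̂_z ≈ -0.210; the vertex latitude is φ_max = arccos|n̂_z| ≈ 77.9°.

≈ 77.9°N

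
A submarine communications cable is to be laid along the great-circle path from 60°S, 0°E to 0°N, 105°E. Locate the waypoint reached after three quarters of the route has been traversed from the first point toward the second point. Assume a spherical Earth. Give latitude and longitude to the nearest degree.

Write both endpoints as unit vectors p₁, p₂ with components (cos φ cos λ, cos φ sin λ, sin φ).
The central angle between the endpoints is δ = arccos(p₁·p₂) ≈ 1.701 rad (97.4°).
Interpolate at f = 3/4 with slerp weights a = sin((1−f)δ)/sin δ ≈ 0.416, b = sin(fδ)/sin δ ≈ 0.965.
p = a·p₁ + b·p₂ ≈ (-0.042, 0.932, -0.360); φ = arcsin(p_z) ≈ -21.11°, λ = atan2(p_y, p_x) ≈ 92.56°.

≈ 21°S, 93°E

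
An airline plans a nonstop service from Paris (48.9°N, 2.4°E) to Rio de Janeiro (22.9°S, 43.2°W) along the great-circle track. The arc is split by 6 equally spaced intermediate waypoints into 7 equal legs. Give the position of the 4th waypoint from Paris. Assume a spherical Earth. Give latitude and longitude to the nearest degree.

Convert each endpoint to a unit vector on the sphere (x = cos φ cos λ, y = cos φ sin λ, z = sin φ).
The central angle between the endpoints is δ = arccos(p₁·p₂) ≈ 1.440 rad (82.5°).
Interpolate at f = 4/7 with slerp weights a = sin((1−f)δ)/sin δ ≈ 0.584, b = sin(fδ)/sin δ ≈ 0.739.
p = a·p₁ + b·p₂ ≈ (0.880, -0.450, 0.152); φ = arcsin(p_z) ≈ 8.75°, λ = atan2(p_y, p_x) ≈ -27.10°.

≈ 9°N, 27°W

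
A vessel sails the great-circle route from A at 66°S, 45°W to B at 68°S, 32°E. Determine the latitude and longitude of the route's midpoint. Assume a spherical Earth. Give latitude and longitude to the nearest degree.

Convert each endpoint to a unit vector on the sphere (x = cos φ cos λ, y = cos φ sin λ, z = sin φ).
The central angle between the endpoints is δ = arccos(p₁·p₂) ≈ 0.492 rad (28.2°).
Interpolate at f = 1/2 with slerp weights a = sin((1−f)δ)/sin δ ≈ 0.516, b = sin(fδ)/sin δ ≈ 0.516.
p = a·p₁ + b·p₂ ≈ (0.312, -0.046, -0.949); φ = arcsin(p_z) ≈ -71.61°, λ = atan2(p_y, p_x) ≈ -8.37°.

≈ 72°S, 8°W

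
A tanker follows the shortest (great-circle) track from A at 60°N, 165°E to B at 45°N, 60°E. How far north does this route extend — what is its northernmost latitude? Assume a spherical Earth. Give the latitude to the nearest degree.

≈ 66°N

The great circle lies in the plane with unit normal n̂ = (p₁ × p₂)/|p₁ × p₂|.
Here n̂_z ≈ -0.400; the vertex latitude is φ_max = arccos|n̂_z| ≈ 66.4°.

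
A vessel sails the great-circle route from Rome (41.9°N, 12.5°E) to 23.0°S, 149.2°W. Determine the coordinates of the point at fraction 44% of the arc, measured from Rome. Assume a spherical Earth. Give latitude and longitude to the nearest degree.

≈ 48°N, 92°W

Convert each endpoint to a unit vector on the sphere (x = cos φ cos λ, y = cos φ sin λ, z = sin φ).
The central angle between the endpoints is δ = arccos(p₁·p₂) ≈ 2.718 rad (155.7°).
Interpolate at f = 0.44 with slerp weights a = sin((1−f)δ)/sin δ ≈ 2.428, b = sin(fδ)/sin δ ≈ 2.261.
p = a·p₁ + b·p₂ ≈ (-0.024, -0.675, 0.738); φ = arcsin(p_z) ≈ 47.52°, λ = atan2(p_y, p_x) ≈ -92.04°.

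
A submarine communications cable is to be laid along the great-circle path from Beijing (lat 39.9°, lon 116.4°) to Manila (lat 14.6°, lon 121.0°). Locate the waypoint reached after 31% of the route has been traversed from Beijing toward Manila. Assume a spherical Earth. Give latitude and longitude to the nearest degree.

≈ lat 32°, lon 118°

The haversine formula gives a central angle δ ≈ 0.447 rad (25.6°) between the endpoints.
Interpolate at f = 0.31 with slerp weights a = sin((1−f)δ)/sin δ ≈ 0.702, b = sin(fδ)/sin δ ≈ 0.320.
p = a·p₁ + b·p₂ ≈ (-0.399, 0.748, 0.531); φ = arcsin(p_z) ≈ 32.07°, λ = atan2(p_y, p_x) ≈ 118.08°.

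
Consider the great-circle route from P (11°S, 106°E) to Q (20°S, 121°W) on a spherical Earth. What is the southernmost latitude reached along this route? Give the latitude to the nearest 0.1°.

The great circle lies in the plane with unit normal n̂ = (p₁ × p₂)/|p₁ × p₂|.
Here n̂_z ≈ +0.817; the vertex latitude is φ_max = arccos|n̂_z| ≈ 35.2°.

≈ 35.2°S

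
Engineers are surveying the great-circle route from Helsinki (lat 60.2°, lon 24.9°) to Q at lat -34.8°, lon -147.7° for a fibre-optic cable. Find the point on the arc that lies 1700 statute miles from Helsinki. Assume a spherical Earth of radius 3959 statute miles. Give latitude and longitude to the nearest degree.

Convert each endpoint to a unit vector on the sphere (x = cos φ cos λ, y = cos φ sin λ, z = sin φ).
The central angle between the endpoints is δ = arccos(p₁·p₂) ≈ 2.690 rad (154.1°). The total great-circle distance is δ·R ≈ 2.690 × 3959 ≈ 10651 mi, so the target fraction is f = 1700/10651 ≈ 0.160.
Interpolate at f ≈ 0.160 with slerp weights a = sin((1−f)δ)/sin δ ≈ 1.769, b = sin(fδ)/sin δ ≈ 0.955.
p = a·p₁ + b·p₂ ≈ (0.134, -0.049, 0.990); φ = arcsin(p_z) ≈ 81.77°, λ = atan2(p_y, p_x) ≈ -19.99°.

≈ lat 82°, lon -20°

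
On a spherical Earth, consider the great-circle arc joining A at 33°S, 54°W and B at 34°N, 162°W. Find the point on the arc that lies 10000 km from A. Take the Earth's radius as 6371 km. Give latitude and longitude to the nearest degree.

Write both endpoints as unit vectors p₁, p₂ with components (cos φ cos λ, cos φ sin λ, sin φ).
The central angle between the endpoints is δ = arccos(p₁·p₂) ≈ 2.117 rad (121.3°). The total great-circle distance is δ·R ≈ 2.117 × 6371 ≈ 13487 km, so the target fraction is f = 10000/13487 ≈ 0.741.
Interpolate at f ≈ 0.741 with slerp weights a = sin((1−f)δ)/sin δ ≈ 0.609, b = sin(fδ)/sin δ ≈ 1.170.
p = a·p₁ + b·p₂ ≈ (-0.622, -0.713, 0.323); φ = arcsin(p_z) ≈ 18.83°, λ = atan2(p_y, p_x) ≈ -131.12°.

≈ 19°N, 131°W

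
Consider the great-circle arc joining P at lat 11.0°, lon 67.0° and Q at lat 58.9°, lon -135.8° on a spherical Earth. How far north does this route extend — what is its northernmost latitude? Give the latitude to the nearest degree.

≈ 78°

The great circle lies in the plane with unit normal n̂ = (p₁ × p₂)/|p₁ × p₂|.
Here n̂_z ≈ +0.206; the vertex latitude is φ_max = arccos|n̂_z| ≈ 78.1°.
Check via Clairaut: cos φ_max = |cos φ₁| · sin C = cos(11.0°)·sin(12.1°) ≈ 0.206, again giving ≈ 78.1°.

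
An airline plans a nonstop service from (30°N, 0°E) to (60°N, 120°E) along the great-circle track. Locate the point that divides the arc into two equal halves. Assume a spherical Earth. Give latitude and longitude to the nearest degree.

≈ (61°N, 35°E)

Write both endpoints as unit vectors p₁, p₂ with components (cos φ cos λ, cos φ sin λ, sin φ).
The central angle between the endpoints is δ = arccos(p₁·p₂) ≈ 1.353 rad (77.5°).
Interpolate at f = 1/2 with slerp weights a = sin((1−f)δ)/sin δ ≈ 0.641, b = sin(fδ)/sin δ ≈ 0.641.
p = a·p₁ + b·p₂ ≈ (0.395, 0.278, 0.876); φ = arcsin(p_z) ≈ 61.14°, λ = atan2(p_y, p_x) ≈ 35.10°.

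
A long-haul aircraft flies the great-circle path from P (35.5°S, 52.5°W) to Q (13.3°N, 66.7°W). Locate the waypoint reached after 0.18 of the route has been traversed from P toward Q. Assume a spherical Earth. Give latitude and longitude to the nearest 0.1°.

The haversine formula gives a central angle δ ≈ 0.883 rad (50.6°) between the endpoints.
Interpolate at f = 0.18 with slerp weights a = sin((1−f)δ)/sin δ ≈ 0.857, b = sin(fδ)/sin δ ≈ 0.205.
p = a·p₁ + b·p₂ ≈ (0.504, -0.737, -0.451); φ = arcsin(p_z) ≈ -26.79°, λ = atan2(p_y, p_x) ≈ -55.64°.

≈ (26.8°S, 55.6°W)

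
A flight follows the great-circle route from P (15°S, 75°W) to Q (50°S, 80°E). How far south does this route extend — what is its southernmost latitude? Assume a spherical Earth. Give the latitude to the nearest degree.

≈ 74°S

The great circle lies in the plane with unit normal n̂ = (p₁ × p₂)/|p₁ × p₂|.
Here n̂_z ≈ +0.282; the vertex latitude is φ_max = arccos|n̂_z| ≈ 73.6°.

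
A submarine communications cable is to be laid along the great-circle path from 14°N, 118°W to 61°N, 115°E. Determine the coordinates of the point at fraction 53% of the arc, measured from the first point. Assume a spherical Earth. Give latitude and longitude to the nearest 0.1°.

The haversine formula gives a central angle δ ≈ 1.642 rad (94.1°) between the endpoints.
Interpolate at f = 0.53 with slerp weights a = sin((1−f)δ)/sin δ ≈ 0.699, b = sin(fδ)/sin δ ≈ 0.767.
p = a·p₁ + b·p₂ ≈ (-0.476, -0.262, 0.840); φ = arcsin(p_z) ≈ 57.10°, λ = atan2(p_y, p_x) ≈ -151.13°.

≈ 57.1°N, 151.1°W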